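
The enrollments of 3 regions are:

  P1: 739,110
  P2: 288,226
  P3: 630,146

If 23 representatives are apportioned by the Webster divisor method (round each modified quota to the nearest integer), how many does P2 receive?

4

Standard divisor 1657482/23 ≈ 72064.435; standard quotas: P1 10.256, P2 4.000, P3 8.744.
Rounding to the nearest integer gives P1 10, P2 4, P3 9 — total 23, matching the house size, so no adjustment is needed.
P2 receives 4.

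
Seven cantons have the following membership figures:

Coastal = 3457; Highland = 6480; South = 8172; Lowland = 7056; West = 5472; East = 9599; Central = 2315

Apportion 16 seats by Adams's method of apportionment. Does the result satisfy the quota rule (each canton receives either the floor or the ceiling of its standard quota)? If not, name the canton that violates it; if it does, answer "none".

Standard quotas: Coastal 1.300, Highland 2.437, South 3.073, Lowland 2.653, West 2.058, East 3.609, Central 0.870.
Adams allocation: Coastal 2, Highland 2, South 3, Lowland 3, West 2, East 3, Central 1.
Every allocation lies between the lower and upper quota.

none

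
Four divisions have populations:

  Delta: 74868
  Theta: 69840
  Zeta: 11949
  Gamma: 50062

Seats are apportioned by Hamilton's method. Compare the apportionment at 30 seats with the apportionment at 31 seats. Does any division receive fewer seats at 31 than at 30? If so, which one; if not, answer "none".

At 30 seats: Delta 11, Theta 10, Zeta 2, Gamma 7.
At 31 seats: Delta 11, Theta 10, Zeta 2, Gamma 8.
No division's allocation decreased.

none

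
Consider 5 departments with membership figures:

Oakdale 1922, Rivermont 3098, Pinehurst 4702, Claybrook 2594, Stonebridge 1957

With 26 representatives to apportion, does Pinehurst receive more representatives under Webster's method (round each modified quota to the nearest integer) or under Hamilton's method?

Webster: Oakdale 3, Rivermont 6, Pinehurst 8, Claybrook 5, Stonebridge 4.
Hamilton: Oakdale 3, Rivermont 6, Pinehurst 9, Claybrook 5, Stonebridge 3.
Pinehurst gets 8 under Webster and 9 under Hamilton.

Hamilton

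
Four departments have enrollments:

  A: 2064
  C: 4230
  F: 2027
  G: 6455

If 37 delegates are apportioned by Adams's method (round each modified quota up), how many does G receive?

Standard divisor 14776/37 ≈ 399.351; standard quotas: A 5.168, C 10.592, F 5.076, G 16.164.
Rounding up gives 6, 11, 6, 17 = 40 seats, so the divisor must be adjusted.
With modified divisor 420: modified quotas A 4.914, C 10.071, F 4.826, G 15.369.
Rounding up: A 5, C 11, F 5, G 16 (total 37).
G receives 16.

16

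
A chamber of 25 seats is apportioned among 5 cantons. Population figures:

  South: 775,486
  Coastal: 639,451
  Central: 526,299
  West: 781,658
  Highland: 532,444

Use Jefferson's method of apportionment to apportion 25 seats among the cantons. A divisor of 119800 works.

South 6, Coastal 5, Central 4, West 6, Highland 4

With modified divisor 119800: modified quotas South 6.473, Coastal 5.338, Central 4.393, West 6.525, Highland 4.444.
Rounding down: South 6, Coastal 5, Central 4, West 6, Highland 4 (total 25).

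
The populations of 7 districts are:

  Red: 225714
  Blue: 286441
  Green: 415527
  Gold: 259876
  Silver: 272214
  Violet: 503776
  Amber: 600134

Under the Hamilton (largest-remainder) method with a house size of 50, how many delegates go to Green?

Standard divisor: 2563682 ÷ 50 ≈ 51273.64.
Standard quotas: Red 4.4021, Blue 5.5865, Green 8.1041, Gold 5.0684, Silver 5.3090, Violet 9.8252, Amber 11.7045.
Lower quotas: Red 4, Blue 5, Green 8, Gold 5, Silver 5, Violet 9, Amber 11 (sum 47, leaving 3 seats).
Remainders in descending order: Violet 0.8252, Amber 0.7045, Blue 0.5865, Red 0.4021, Silver 0.3090, Green 0.1041, Gold 0.0684.
Largest remainders: Violet, Amber, Blue receive the extra seats.
Green receives 8.

8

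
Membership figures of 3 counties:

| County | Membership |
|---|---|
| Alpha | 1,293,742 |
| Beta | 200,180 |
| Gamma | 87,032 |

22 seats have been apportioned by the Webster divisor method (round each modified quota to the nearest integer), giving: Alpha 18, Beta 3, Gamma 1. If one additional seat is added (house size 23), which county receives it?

Alpha

Priority for the next seat is population ÷ (current seats + 0.5).
Priorities: Alpha 69932.000, Beta 57194.286, Gamma 58021.333.
Highest priority: Alpha.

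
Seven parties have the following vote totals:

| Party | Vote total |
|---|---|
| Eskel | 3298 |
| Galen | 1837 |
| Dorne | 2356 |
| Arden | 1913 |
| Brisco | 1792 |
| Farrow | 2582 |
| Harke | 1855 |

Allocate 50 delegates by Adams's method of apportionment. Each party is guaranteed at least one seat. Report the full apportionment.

Standard divisor 15633/50 ≈ 312.66; standard quotas: Eskel 10.548, Galen 5.875, Dorne 7.535, Arden 6.118, Brisco 5.731, Farrow 8.258, Harke 5.933.
Rounding up gives 11, 6, 8, 7, 6, 9, 6 = 53 seats, so the divisor must be adjusted.
With modified divisor 333: modified quotas Eskel 9.904, Galen 5.517, Dorne 7.075, Arden 5.745, Brisco 5.381, Farrow 7.754, Harke 5.571.
Rounding up: Eskel 10, Galen 6, Dorne 8, Arden 6, Brisco 6, Farrow 8, Harke 6 (total 50).

Eskel=10; Galen=6; Dorne=8; Arden=6; Brisco=6; Farrow=8; Harke=6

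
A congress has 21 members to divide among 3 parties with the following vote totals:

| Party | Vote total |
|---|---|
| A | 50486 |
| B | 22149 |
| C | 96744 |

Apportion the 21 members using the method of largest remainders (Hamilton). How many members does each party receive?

A: 6, B: 3, C: 12

Standard divisor: 169379 ÷ 21 ≈ 8065.667.
Standard quotas: A 6.2594, B 2.7461, C 11.9945.
Lower quotas: A 6, B 2, C 11 (sum 19, leaving 2 seats).
Remainders in descending order: C 0.9945, B 0.7461, A 0.2594.
Largest remainders: C, B receive the extra seats.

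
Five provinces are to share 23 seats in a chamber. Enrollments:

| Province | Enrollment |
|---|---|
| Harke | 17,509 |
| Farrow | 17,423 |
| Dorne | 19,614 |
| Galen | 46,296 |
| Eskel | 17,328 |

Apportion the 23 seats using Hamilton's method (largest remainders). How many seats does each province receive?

Harke 4; Farrow 3; Dorne 4; Galen 9; Eskel 3

Total 118170; standard divisor 118170/23 ≈ 5137.826.
Standard quotas: Harke 3.4079, Farrow 3.3911, Dorne 3.8176, Galen 9.0108, Eskel 3.3726.
Lower quotas: Harke 3, Farrow 3, Dorne 3, Galen 9, Eskel 3 (sum 21, leaving 2 seats).
Remainders in descending order: Dorne 0.8176, Harke 0.4079, Farrow 0.3911, Eskel 0.3726, Galen 0.0108.
The surplus seats go to Dorne, Harke.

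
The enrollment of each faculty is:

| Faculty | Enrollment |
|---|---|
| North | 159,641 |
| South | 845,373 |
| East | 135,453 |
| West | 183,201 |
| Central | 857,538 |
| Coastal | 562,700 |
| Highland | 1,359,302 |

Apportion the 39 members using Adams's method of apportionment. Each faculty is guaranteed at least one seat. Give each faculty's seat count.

North 2, South 8, East 2, West 2, Central 8, Coastal 5, Highland 12

Standard divisor 4103208/39 ≈ 105210.462; standard quotas: North 1.517, South 8.035, East 1.287, West 1.741, Central 8.151, Coastal 5.348, Highland 12.920.
Rounding up gives 2, 9, 2, 2, 9, 6, 13 = 43 seats, so the divisor must be adjusted.
With modified divisor 117000: modified quotas North 1.364, South 7.225, East 1.158, West 1.566, Central 7.329, Coastal 4.809, Highland 11.618.
Rounding up: North 2, South 8, East 2, West 2, Central 8, Coastal 5, Highland 12 (total 39).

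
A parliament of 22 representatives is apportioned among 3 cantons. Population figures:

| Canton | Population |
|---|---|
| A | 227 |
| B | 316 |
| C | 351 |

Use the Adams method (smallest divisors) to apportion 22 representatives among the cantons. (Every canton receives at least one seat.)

Standard divisor 894/22 ≈ 40.636; standard quotas: A 5.586, B 7.776, C 8.638.
Rounding up gives 6, 8, 9 = 23 seats, so the divisor must be adjusted.
With modified divisor 45: modified quotas A 5.044, B 7.022, C 7.800.
Rounding up: A 6, B 8, C 8 (total 22).

A: 6, B: 8, C: 8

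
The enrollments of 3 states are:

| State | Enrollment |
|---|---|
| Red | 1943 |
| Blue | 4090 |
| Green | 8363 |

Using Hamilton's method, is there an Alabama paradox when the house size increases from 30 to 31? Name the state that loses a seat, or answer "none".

none

At 30 seats: Red 4, Blue 9, Green 17.
At 31 seats: Red 4, Blue 9, Green 18.
No state's allocation decreased.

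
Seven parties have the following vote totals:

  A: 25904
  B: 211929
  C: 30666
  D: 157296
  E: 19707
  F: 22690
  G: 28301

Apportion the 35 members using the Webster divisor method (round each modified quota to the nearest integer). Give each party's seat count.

Standard divisor 496493/35 ≈ 14185.514; standard quotas: A 1.826, B 14.940, C 2.162, D 11.088, E 1.389, F 1.600, G 1.995.
Rounding to the nearest integer gives A 2, B 15, C 2, D 11, E 1, F 2, G 2 — total 35, matching the house size, so no adjustment is needed.

A 2, B 15, C 2, D 11, E 1, F 2, G 2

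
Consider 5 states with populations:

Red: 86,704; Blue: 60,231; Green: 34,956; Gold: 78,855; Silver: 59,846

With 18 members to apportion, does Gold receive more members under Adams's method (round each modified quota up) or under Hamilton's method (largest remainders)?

Adams: Red 5, Blue 4, Green 2, Gold 4, Silver 3.
Hamilton: Red 5, Blue 3, Green 2, Gold 5, Silver 3.
Gold gets 4 under Adams and 5 under Hamilton.

Hamilton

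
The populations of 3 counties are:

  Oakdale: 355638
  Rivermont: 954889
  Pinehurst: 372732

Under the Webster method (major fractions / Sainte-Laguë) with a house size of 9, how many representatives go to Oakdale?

2

Standard divisor 1683259/9 ≈ 187028.778; standard quotas: Oakdale 1.902, Rivermont 5.106, Pinehurst 1.993.
Rounding to the nearest integer gives Oakdale 2, Rivermont 5, Pinehurst 2 — total 9, matching the house size, so no adjustment is needed.
Oakdale receives 2.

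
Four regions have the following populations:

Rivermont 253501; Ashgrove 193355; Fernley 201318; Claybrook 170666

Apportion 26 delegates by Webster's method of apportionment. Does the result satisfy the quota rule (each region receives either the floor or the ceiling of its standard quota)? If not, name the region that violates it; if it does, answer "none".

Standard quotas: Rivermont 8.049, Ashgrove 6.139, Fernley 6.392, Claybrook 5.419.
Webster allocation: Rivermont 8, Ashgrove 6, Fernley 6, Claybrook 6.
Every allocation lies between the lower and upper quota.

none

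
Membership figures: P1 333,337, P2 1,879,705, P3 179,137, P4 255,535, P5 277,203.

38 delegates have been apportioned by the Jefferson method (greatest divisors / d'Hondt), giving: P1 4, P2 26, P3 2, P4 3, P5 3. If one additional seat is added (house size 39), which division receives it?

Priority for the next seat is population ÷ (current seats + 1).
Priorities: P1 66667.400, P2 69618.704, P3 59712.333, P4 63883.750, P5 69300.750.
Highest priority: P2.

P2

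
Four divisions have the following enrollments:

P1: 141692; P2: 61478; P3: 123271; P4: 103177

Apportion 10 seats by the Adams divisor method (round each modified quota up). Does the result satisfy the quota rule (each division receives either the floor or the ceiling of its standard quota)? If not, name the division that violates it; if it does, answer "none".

none

Standard quotas: P1 3.298, P2 1.431, P3 2.869, P4 2.402.
Adams allocation: P1 3, P2 2, P3 3, P4 2.
Every allocation lies between the lower and upper quota.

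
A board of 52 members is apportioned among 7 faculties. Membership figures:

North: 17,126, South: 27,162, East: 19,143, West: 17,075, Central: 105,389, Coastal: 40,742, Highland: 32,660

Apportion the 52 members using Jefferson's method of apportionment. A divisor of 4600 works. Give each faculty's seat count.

With modified divisor 4600: modified quotas North 3.723, South 5.905, East 4.162, West 3.712, Central 22.911, Coastal 8.857, Highland 7.100.
Rounding down: North 3, South 5, East 4, West 3, Central 22, Coastal 8, Highland 7 (total 52).

North 3, South 5, East 4, West 3, Central 22, Coastal 8, Highland 7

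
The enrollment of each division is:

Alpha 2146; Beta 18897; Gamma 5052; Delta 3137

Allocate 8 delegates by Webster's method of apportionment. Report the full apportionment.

Alpha: 1, Beta: 5, Gamma: 1, Delta: 1

Standard divisor 29232/8 ≈ 3654; standard quotas: Alpha 0.587, Beta 5.172, Gamma 1.383, Delta 0.859.
Rounding to the nearest integer gives Alpha 1, Beta 5, Gamma 1, Delta 1 — total 8, matching the house size, so no adjustment is needed.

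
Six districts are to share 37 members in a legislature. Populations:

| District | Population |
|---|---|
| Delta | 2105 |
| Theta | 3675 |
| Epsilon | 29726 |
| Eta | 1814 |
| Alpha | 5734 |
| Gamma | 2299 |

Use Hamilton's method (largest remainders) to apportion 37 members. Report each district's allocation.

Delta 2, Theta 3, Epsilon 24, Eta 1, Alpha 5, Gamma 2

Standard divisor: 45353 ÷ 37 ≈ 1225.757.
Standard quotas: Delta 1.7173, Theta 2.9981, Epsilon 24.2511, Eta 1.4799, Alpha 4.6779, Gamma 1.8756.
Lower quotas: Delta 1, Theta 2, Epsilon 24, Eta 1, Alpha 4, Gamma 1 (sum 33, leaving 4 seats).
Remainders in descending order: Theta 0.9981, Gamma 0.8756, Delta 0.7173, Alpha 0.6779, Eta 0.4799, Epsilon 0.2511.
The surplus seats go to Theta, Gamma, Delta, Alpha.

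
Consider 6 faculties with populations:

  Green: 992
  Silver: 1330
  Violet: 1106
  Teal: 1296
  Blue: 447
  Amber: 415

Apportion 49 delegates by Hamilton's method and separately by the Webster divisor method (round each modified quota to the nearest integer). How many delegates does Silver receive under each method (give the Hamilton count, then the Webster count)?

12 and 11

Hamilton: Green 9, Silver 12, Violet 10, Teal 11, Blue 4, Amber 3.
Webster: Green 9, Silver 11, Violet 10, Teal 11, Blue 4, Amber 4.
Silver gets 12 under Hamilton and 11 under Webster.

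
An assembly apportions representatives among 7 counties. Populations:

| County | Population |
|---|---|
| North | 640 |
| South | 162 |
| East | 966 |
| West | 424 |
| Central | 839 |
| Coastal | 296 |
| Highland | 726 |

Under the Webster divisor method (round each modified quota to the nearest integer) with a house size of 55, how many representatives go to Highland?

10

Standard divisor 4053/55 ≈ 73.691; standard quotas: North 8.685, South 2.198, East 13.109, West 5.754, Central 11.385, Coastal 4.017, Highland 9.852.
Rounding to the nearest integer gives North 9, South 2, East 13, West 6, Central 11, Coastal 4, Highland 10 — total 55, matching the house size, so no adjustment is needed.
Highland receives 10.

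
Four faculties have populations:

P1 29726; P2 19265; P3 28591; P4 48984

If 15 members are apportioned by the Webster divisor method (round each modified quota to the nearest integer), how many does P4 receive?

6

Standard divisor 126566/15 ≈ 8437.733; standard quotas: P1 3.523, P2 2.283, P3 3.388, P4 5.805.
Rounding to the nearest integer gives P1 4, P2 2, P3 3, P4 6 — total 15, matching the house size, so no adjustment is needed.
P4 receives 6.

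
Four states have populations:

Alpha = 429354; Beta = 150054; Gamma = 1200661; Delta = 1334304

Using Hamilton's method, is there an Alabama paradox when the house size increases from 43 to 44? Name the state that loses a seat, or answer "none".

none

At 43 seats: Alpha 6, Beta 2, Gamma 17, Delta 18.
At 44 seats: Alpha 6, Beta 2, Gamma 17, Delta 19.
No state's allocation decreased.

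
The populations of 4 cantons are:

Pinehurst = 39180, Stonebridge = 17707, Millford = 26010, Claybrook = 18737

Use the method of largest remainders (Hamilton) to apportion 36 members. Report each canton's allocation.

Pinehurst 14; Stonebridge 6; Millford 9; Claybrook 7

The standard divisor is 101634/36 ≈ 2823.167.
Standard quotas: Pinehurst 13.8780, Stonebridge 6.2720, Millford 9.2131, Claybrook 6.6369.
Lower quotas: Pinehurst 13, Stonebridge 6, Millford 9, Claybrook 6 (sum 34, leaving 2 seats).
Remainders in descending order: Pinehurst 0.8780, Claybrook 0.6369, Stonebridge 0.2720, Millford 0.2131.
Largest remainders: Pinehurst, Claybrook receive the extra seats.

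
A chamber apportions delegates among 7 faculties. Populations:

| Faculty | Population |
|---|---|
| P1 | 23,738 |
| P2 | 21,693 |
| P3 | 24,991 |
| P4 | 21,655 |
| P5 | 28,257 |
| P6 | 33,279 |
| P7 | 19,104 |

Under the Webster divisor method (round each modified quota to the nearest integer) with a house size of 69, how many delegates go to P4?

9

Standard divisor 172717/69 ≈ 2503.145; standard quotas: P1 9.483, P2 8.666, P3 9.984, P4 8.651, P5 11.289, P6 13.295, P7 7.632.
Rounding to the nearest integer gives P1 9, P2 9, P3 10, P4 9, P5 11, P6 13, P7 8 — total 69, matching the house size, so no adjustment is needed.
P4 receives 9.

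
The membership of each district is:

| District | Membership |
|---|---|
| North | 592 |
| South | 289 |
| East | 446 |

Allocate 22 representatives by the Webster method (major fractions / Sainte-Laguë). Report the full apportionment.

Standard divisor 1327/22 ≈ 60.318; standard quotas: North 9.815, South 4.791, East 7.394.
Rounding to the nearest integer gives North 10, South 5, East 7 — total 22, matching the house size, so no adjustment is needed.

North=10; South=5; East=7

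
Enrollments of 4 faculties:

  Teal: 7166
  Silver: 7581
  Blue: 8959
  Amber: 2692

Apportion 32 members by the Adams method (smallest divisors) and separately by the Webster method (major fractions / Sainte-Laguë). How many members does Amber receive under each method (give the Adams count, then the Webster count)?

Adams: Teal 8, Silver 9, Blue 11, Amber 4.
Webster: Teal 9, Silver 9, Blue 11, Amber 3.
Amber gets 4 under Adams and 3 under Webster.

4 and 3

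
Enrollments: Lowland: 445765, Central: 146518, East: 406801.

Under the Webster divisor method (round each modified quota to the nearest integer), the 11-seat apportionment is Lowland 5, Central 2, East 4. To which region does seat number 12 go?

Priority for the next seat is population ÷ (current seats + 0.5).
Priorities: Lowland 81048.182, Central 58607.200, East 90400.222.
Highest priority: East.

East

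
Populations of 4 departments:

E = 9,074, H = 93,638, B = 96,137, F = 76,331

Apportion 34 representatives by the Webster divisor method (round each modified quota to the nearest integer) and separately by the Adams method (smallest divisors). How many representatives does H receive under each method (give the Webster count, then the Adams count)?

Webster: E 1, H 12, B 12, F 9.
Adams: E 2, H 11, B 12, F 9.
H gets 12 under Webster and 11 under Adams.

12 and 11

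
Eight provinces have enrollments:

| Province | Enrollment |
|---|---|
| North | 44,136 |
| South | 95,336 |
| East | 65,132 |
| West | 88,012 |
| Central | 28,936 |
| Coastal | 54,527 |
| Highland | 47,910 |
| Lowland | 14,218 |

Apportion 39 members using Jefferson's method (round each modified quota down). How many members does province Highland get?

Standard divisor 438207/39 ≈ 11236.077; standard quotas: North 3.928, South 8.485, East 5.797, West 7.833, Central 2.575, Coastal 4.853, Highland 4.264, Lowland 1.265.
Rounding down gives 3, 8, 5, 7, 2, 4, 4, 1 = 34 seats, so the divisor must be adjusted.
With modified divisor 10200: modified quotas North 4.327, South 9.347, East 6.385, West 8.629, Central 2.837, Coastal 5.346, Highland 4.697, Lowland 1.394.
Rounding down: North 4, South 9, East 6, West 8, Central 2, Coastal 5, Highland 4, Lowland 1 (total 39).
Highland receives 4.

4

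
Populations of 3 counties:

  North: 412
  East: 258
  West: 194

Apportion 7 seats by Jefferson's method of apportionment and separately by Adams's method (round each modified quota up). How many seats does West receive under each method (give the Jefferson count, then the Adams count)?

1 and 2

Jefferson: North 4, East 2, West 1.
Adams: North 3, East 2, West 2.
West gets 1 under Jefferson and 2 under Adams.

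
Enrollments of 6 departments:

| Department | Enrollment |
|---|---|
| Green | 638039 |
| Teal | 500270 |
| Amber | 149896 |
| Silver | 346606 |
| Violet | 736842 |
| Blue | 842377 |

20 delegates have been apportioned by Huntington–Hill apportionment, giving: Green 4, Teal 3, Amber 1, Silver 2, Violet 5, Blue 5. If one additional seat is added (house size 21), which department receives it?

Priority for the next seat is population ÷ (√(s·(s+1))).
Priorities: Green 142669.858, Teal 144415.510, Amber 105992.478, Silver 141501.307, Violet 134528.328, Blue 153796.295.
Highest priority: Blue.

Blue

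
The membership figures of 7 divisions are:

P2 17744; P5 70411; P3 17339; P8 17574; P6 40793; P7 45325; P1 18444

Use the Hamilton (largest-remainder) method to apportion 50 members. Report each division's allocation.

Total 227630; standard divisor 227630/50 ≈ 4552.6.
Standard quotas: P2 3.8976, P5 15.4661, P3 3.8086, P8 3.8602, P6 8.9604, P7 9.9558, P1 4.0513.
Lower quotas: P2 3, P5 15, P3 3, P8 3, P6 8, P7 9, P1 4 (sum 45, leaving 5 seats).
Remainders in descending order: P6 0.9604, P7 0.9558, P2 0.8976, P8 0.8602, P3 0.8086, P5 0.4661, P1 0.0513.
The surplus seats go to P6, P7, P2, P8, P3.

P2 4, P5 15, P3 4, P8 4, P6 9, P7 10, P1 4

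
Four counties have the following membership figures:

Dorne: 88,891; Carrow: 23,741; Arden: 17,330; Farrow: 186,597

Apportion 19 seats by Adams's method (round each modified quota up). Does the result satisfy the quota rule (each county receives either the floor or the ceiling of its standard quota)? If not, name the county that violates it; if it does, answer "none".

none

Standard quotas: Dorne 5.335, Carrow 1.425, Arden 1.040, Farrow 11.200.
Adams allocation: Dorne 5, Carrow 2, Arden 1, Farrow 11.
Every allocation lies between the lower and upper quota.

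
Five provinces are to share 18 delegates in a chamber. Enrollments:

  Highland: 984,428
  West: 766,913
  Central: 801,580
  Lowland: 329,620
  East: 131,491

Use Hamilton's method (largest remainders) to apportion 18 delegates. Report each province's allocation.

The standard divisor is 3014032/18 ≈ 167446.222.
Standard quotas: Highland 5.8791, West 4.5801, Central 4.7871, Lowland 1.9685, East 0.7853.
Lower quotas: Highland 5, West 4, Central 4, Lowland 1, East 0 (sum 14, leaving 4 seats).
Remainders in descending order: Lowland 0.9685, Highland 0.8791, Central 0.7871, East 0.7853, West 0.5801.
Largest remainders: Lowland, Highland, Central, East receive the extra seats.

Highland=6, West=4, Central=5, Lowland=2, East=1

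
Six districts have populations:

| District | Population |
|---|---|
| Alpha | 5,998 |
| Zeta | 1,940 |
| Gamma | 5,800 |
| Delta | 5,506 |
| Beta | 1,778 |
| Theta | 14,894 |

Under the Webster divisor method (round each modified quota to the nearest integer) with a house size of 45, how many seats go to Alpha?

8

Standard divisor 35916/45 ≈ 798.133; standard quotas: Alpha 7.515, Zeta 2.431, Gamma 7.267, Delta 6.899, Beta 2.228, Theta 18.661.
Rounding to the nearest integer gives Alpha 8, Zeta 2, Gamma 7, Delta 7, Beta 2, Theta 19 — total 45, matching the house size, so no adjustment is needed.
Alpha receives 8.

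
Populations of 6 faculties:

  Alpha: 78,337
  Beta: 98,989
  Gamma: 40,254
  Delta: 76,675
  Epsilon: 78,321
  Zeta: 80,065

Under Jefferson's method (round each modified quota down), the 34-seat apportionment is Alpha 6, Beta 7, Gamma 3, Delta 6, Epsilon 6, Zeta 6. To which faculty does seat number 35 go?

Beta

Priority for the next seat is population ÷ (current seats + 1).
Priorities: Alpha 11191.000, Beta 12373.625, Gamma 10063.500, Delta 10953.571, Epsilon 11188.714, Zeta 11437.857.
Highest priority: Beta.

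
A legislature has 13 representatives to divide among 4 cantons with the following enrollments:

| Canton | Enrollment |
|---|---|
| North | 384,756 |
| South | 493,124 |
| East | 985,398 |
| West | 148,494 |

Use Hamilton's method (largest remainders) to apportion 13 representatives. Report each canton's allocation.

North 3, South 3, East 6, West 1

Standard divisor: 2011772 ÷ 13 ≈ 154751.692.
Standard quotas: North 2.4863, South 3.1865, East 6.3676, West 0.9596.
Lower quotas: North 2, South 3, East 6, West 0 (sum 11, leaving 2 seats).
Remainders in descending order: West 0.9596, North 0.4863, East 0.3676, South 0.1865.
The surplus seats go to West, North.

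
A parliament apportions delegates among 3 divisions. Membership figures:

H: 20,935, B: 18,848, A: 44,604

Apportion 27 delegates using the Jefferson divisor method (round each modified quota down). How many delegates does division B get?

6

Standard divisor 84387/27 ≈ 3125.444; standard quotas: H 6.698, B 6.031, A 14.271.
Rounding down gives 6, 6, 14 = 26 seats, so the divisor must be adjusted.
With modified divisor 2980: modified quotas H 7.025, B 6.325, A 14.968.
Rounding down: H 7, B 6, A 14 (total 27).
B receives 6.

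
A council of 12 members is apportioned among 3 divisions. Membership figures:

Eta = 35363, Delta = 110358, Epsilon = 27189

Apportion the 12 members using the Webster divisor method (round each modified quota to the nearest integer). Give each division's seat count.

Standard divisor 172910/12 ≈ 14409.167; standard quotas: Eta 2.454, Delta 7.659, Epsilon 1.887.
Rounding to the nearest integer gives Eta 2, Delta 8, Epsilon 2 — total 12, matching the house size, so no adjustment is needed.

Eta 2, Delta 8, Epsilon 2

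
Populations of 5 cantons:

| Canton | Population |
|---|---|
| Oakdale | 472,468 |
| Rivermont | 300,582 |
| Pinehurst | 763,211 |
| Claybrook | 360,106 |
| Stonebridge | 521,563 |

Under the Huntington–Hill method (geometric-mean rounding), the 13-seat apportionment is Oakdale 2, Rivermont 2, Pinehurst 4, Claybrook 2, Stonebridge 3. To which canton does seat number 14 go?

Oakdale

Priority for the next seat is population ÷ (√(s·(s+1))).
Priorities: Oakdale 192884.253, Rivermont 122712.088, Pinehurst 170659.168, Claybrook 147012.659, Stonebridge 150562.269.
Highest priority: Oakdale.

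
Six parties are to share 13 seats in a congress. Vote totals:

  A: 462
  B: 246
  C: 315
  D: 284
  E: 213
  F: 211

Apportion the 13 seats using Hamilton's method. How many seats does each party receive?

Total 1731; standard divisor 1731/13 ≈ 133.154.
Standard quotas: A 3.470, B 1.847, C 2.366, D 2.133, E 1.600, F 1.585.
Lower quotas: A 3, B 1, C 2, D 2, E 1, F 1 (sum 10, leaving 3 seats).
Remainders in descending order: B 0.847, E 0.600, F 0.585, A 0.470, C 0.366, D 0.133.
The surplus seats go to B, E, F.

A: 3, B: 2, C: 2, D: 2, E: 2, F: 2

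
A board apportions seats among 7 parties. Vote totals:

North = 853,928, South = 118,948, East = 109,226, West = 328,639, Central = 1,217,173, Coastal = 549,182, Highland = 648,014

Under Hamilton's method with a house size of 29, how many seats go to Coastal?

Total 3825110; standard divisor 3825110/29 ≈ 131900.345.
Standard quotas: North 6.4740, South 0.9018, East 0.8281, West 2.4916, Central 9.2280, Coastal 4.1636, Highland 4.9129.
Lower quotas: North 6, South 0, East 0, West 2, Central 9, Coastal 4, Highland 4 (sum 25, leaving 4 seats).
Remainders in descending order: Highland 0.9129, South 0.9018, East 0.8281, West 0.4916, North 0.4740, Central 0.2280, Coastal 0.1636.
The surplus seats go to Highland, South, East, West.
Coastal receives 4.

4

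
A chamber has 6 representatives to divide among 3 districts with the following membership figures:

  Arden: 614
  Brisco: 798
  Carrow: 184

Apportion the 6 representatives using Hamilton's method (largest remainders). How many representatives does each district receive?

The standard divisor is 1596/6 = 266.
Standard quotas: Arden 2.308, Brisco 3.000, Carrow 0.692.
Lower quotas: Arden 2, Brisco 3, Carrow 0 (sum 5, leaving 1 seat).
Remainders in descending order: Carrow 0.692, Arden 0.308, Brisco 0.000.
Largest remainder: Carrow receives the extra seat.

Arden=2, Brisco=3, Carrow=1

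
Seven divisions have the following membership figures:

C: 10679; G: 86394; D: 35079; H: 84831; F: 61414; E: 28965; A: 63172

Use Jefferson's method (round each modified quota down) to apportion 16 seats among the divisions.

Standard divisor 370534/16 ≈ 23158.375; standard quotas: C 0.461, G 3.731, D 1.515, H 3.663, F 2.652, E 1.251, A 2.728.
Rounding down gives 0, 3, 1, 3, 2, 1, 2 = 12 seats, so the divisor must be adjusted.
With modified divisor 19000: modified quotas C 0.562, G 4.547, D 1.846, H 4.465, F 3.232, E 1.524, A 3.325.
Rounding down: C 0, G 4, D 1, H 4, F 3, E 1, A 3 (total 16).

C 0; G 4; D 1; H 4; F 3; E 1; A 3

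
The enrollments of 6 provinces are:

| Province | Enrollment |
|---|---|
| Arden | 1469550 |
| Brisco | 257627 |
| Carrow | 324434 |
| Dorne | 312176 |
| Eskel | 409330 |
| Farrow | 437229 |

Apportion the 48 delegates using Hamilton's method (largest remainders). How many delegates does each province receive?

Arden=22, Brisco=4, Carrow=5, Dorne=5, Eskel=6, Farrow=6

The standard divisor is 3210346/48 ≈ 66882.208.
Standard quotas: Arden 21.9722, Brisco 3.8520, Carrow 4.8508, Dorne 4.6675, Eskel 6.1202, Farrow 6.5373.
Lower quotas: Arden 21, Brisco 3, Carrow 4, Dorne 4, Eskel 6, Farrow 6 (sum 44, leaving 4 seats).
Remainders in descending order: Arden 0.9722, Brisco 0.8520, Carrow 0.8508, Dorne 0.6675, Farrow 0.5373, Eskel 0.1202.
The surplus seats go to Arden, Brisco, Carrow, Dorne.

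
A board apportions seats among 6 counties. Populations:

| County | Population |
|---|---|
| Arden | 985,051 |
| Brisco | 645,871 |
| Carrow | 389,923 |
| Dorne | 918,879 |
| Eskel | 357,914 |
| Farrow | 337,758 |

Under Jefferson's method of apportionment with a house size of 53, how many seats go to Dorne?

Standard divisor 3635396/53 ≈ 68592.377; standard quotas: Arden 14.361, Brisco 9.416, Carrow 5.685, Dorne 13.396, Eskel 5.218, Farrow 4.924.
Rounding down gives 14, 9, 5, 13, 5, 4 = 50 seats, so the divisor must be adjusted.
With modified divisor 65300: modified quotas Arden 15.085, Brisco 9.891, Carrow 5.971, Dorne 14.072, Eskel 5.481, Farrow 5.172.
Rounding down: Arden 15, Brisco 9, Carrow 5, Dorne 14, Eskel 5, Farrow 5 (total 53).
Dorne receives 14.

14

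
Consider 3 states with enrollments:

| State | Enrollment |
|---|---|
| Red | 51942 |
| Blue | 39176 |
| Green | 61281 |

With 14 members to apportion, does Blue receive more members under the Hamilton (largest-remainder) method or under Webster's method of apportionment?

Hamilton: Red 5, Blue 3, Green 6.
Webster: Red 5, Blue 4, Green 5.
Blue gets 3 under Hamilton and 4 under Webster.

Webster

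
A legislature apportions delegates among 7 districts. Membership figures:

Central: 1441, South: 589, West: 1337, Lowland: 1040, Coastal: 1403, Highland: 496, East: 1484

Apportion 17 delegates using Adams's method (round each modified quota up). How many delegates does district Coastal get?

Standard divisor 7790/17 ≈ 458.235; standard quotas: Central 3.145, South 1.285, West 2.918, Lowland 2.270, Coastal 3.062, Highland 1.082, East 3.239.
Rounding up gives 4, 2, 3, 3, 4, 2, 4 = 22 seats, so the divisor must be adjusted.
With modified divisor 550: modified quotas Central 2.620, South 1.071, West 2.431, Lowland 1.891, Coastal 2.551, Highland 0.902, East 2.698.
Rounding up: Central 3, South 2, West 3, Lowland 2, Coastal 3, Highland 1, East 3 (total 17).
Coastal receives 3.

3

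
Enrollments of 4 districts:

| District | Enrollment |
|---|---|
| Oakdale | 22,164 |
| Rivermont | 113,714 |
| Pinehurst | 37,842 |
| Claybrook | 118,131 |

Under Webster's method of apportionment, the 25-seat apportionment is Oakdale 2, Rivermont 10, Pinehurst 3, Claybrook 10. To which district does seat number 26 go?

Claybrook

Priority for the next seat is population ÷ (current seats + 0.5).
Priorities: Oakdale 8865.600, Rivermont 10829.905, Pinehurst 10812.000, Claybrook 11250.571.
Highest priority: Claybrook.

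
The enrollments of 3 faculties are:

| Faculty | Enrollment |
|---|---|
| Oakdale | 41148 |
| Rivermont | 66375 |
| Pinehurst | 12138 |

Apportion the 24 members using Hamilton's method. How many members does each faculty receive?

Total 119661; standard divisor 119661/24 ≈ 4985.875.
Standard quotas: Oakdale 8.2529, Rivermont 13.3126, Pinehurst 2.4345.
Lower quotas: Oakdale 8, Rivermont 13, Pinehurst 2 (sum 23, leaving 1 seat).
Remainders in descending order: Pinehurst 0.4345, Rivermont 0.3126, Oakdale 0.2529.
Largest remainder: Pinehurst receives the extra seat.

Oakdale: 8; Rivermont: 13; Pinehurst: 3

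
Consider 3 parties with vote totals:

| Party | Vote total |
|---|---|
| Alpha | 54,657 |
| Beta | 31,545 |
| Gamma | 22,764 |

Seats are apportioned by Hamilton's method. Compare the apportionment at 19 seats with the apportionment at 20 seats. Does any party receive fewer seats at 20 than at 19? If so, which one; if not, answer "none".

none

At 19 seats: Alpha 10, Beta 5, Gamma 4.
At 20 seats: Alpha 10, Beta 6, Gamma 4.
No party's allocation decreased.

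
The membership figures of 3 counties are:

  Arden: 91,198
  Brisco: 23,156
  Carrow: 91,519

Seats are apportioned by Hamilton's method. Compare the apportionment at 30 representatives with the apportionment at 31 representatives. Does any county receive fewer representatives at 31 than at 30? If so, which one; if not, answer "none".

At 30 seats: Arden 13, Brisco 4, Carrow 13.
At 31 seats: Arden 14, Brisco 3, Carrow 14.
Brisco drops from 4 to 3.

Brisco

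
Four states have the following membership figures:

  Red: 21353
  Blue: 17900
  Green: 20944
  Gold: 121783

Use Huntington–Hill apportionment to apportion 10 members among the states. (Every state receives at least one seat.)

Red 1, Blue 1, Green 1, Gold 7

With divisor 17533: modified quotas Red 1.218, Blue 1.021, Green 1.195, Gold 6.946.
Geometric-mean thresholds: Red √(1·2)=1.414, Blue √(1·2)=1.414, Green √(1·2)=1.414, Gold √(6·7)=6.481.
Each quota rounded against its threshold gives Red 1, Blue 1, Green 1, Gold 7 (total 10).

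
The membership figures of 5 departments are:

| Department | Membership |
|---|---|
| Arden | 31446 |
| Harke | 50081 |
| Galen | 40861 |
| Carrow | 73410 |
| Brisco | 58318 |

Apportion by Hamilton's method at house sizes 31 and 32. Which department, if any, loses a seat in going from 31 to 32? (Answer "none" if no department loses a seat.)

none

At 31 seats: Arden 4, Harke 6, Galen 5, Carrow 9, Brisco 7.
At 32 seats: Arden 4, Harke 6, Galen 5, Carrow 9, Brisco 8.
No department's allocation decreased.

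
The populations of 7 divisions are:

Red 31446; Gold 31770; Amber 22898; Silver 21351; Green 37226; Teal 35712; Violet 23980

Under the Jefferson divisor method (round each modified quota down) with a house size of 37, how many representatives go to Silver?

Standard divisor 204383/37 ≈ 5523.865; standard quotas: Red 5.693, Gold 5.751, Amber 4.145, Silver 3.865, Green 6.739, Teal 6.465, Violet 4.341.
Rounding down gives 5, 5, 4, 3, 6, 6, 4 = 33 seats, so the divisor must be adjusted.
With modified divisor 5200: modified quotas Red 6.047, Gold 6.110, Amber 4.403, Silver 4.106, Green 7.159, Teal 6.868, Violet 4.612.
Rounding down: Red 6, Gold 6, Amber 4, Silver 4, Green 7, Teal 6, Violet 4 (total 37).
Silver receives 4.

4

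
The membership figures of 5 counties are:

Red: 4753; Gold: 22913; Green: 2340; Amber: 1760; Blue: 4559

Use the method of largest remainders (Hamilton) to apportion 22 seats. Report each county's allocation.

Red 3, Gold 14, Green 1, Amber 1, Blue 3

Total 36325; standard divisor 36325/22 ≈ 1651.136.
Standard quotas: Red 2.8786, Gold 13.8771, Green 1.4172, Amber 1.0659, Blue 2.7611.
Lower quotas: Red 2, Gold 13, Green 1, Amber 1, Blue 2 (sum 19, leaving 3 seats).
Remainders in descending order: Red 0.8786, Gold 0.8771, Blue 0.7611, Green 0.4172, Amber 0.0659.
The surplus seats go to Red, Gold, Blue.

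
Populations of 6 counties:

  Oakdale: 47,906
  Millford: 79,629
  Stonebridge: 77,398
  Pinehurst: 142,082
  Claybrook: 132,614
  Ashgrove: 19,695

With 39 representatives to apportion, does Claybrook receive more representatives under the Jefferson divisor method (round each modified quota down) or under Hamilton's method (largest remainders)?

Jefferson: Oakdale 4, Millford 6, Stonebridge 6, Pinehurst 11, Claybrook 11, Ashgrove 1.
Hamilton: Oakdale 4, Millford 6, Stonebridge 6, Pinehurst 11, Claybrook 10, Ashgrove 2.
Claybrook gets 11 under Jefferson and 10 under Hamilton.

Jefferson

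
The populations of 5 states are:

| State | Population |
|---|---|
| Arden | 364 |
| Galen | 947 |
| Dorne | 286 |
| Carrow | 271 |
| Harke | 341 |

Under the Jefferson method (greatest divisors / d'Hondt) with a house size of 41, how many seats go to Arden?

Standard divisor 2209/41 ≈ 53.878; standard quotas: Arden 6.756, Galen 17.577, Dorne 5.308, Carrow 5.030, Harke 6.329.
Rounding down gives 6, 17, 5, 5, 6 = 39 seats, so the divisor must be adjusted.
With modified divisor 50: modified quotas Arden 7.280, Galen 18.940, Dorne 5.720, Carrow 5.420, Harke 6.820.
Rounding down: Arden 7, Galen 18, Dorne 5, Carrow 5, Harke 6 (total 41).
Arden receives 7.

7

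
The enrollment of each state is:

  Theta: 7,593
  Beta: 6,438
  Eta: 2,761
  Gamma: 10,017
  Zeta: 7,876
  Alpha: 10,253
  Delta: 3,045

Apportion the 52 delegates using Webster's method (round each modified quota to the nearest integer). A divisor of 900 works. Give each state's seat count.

Theta: 8, Beta: 7, Eta: 3, Gamma: 11, Zeta: 9, Alpha: 11, Delta: 3

With modified divisor 900: modified quotas Theta 8.437, Beta 7.153, Eta 3.068, Gamma 11.130, Zeta 8.751, Alpha 11.392, Delta 3.383.
Rounding to the nearest integer: Theta 8, Beta 7, Eta 3, Gamma 11, Zeta 9, Alpha 11, Delta 3 (total 52).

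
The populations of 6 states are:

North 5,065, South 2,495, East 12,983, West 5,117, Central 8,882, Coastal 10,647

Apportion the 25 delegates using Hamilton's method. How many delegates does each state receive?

Total 45189; standard divisor 45189/25 ≈ 1807.56.
Standard quotas: North 2.8021, South 1.3803, East 7.1826, West 2.8309, Central 4.9138, Coastal 5.8903.
Lower quotas: North 2, South 1, East 7, West 2, Central 4, Coastal 5 (sum 21, leaving 4 seats).
Remainders in descending order: Central 0.9138, Coastal 0.8903, West 0.8309, North 0.8021, South 0.3803, East 0.1826.
Largest remainders: Central, Coastal, West, North receive the extra seats.

North 3, South 1, East 7, West 3, Central 5, Coastal 6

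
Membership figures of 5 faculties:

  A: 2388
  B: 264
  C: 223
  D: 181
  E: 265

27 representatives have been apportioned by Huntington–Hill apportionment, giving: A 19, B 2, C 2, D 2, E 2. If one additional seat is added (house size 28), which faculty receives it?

A

Priority for the next seat is population ÷ (√(s·(s+1))).
Priorities: A 122.502, B 107.778, C 91.039, D 73.893, E 108.186.
Highest priority: A.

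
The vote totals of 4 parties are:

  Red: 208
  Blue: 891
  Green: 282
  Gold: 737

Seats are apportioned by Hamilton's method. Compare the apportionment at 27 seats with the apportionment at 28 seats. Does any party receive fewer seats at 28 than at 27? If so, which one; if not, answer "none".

Green

At 27 seats: Red 3, Blue 11, Green 4, Gold 9.
At 28 seats: Red 3, Blue 12, Green 3, Gold 10.
Green drops from 4 to 3.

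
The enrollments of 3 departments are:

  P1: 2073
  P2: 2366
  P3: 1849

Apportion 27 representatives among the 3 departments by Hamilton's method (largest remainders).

P1 9; P2 10; P3 8

The standard divisor is 6288/27 ≈ 232.889.
Standard quotas: P1 8.901, P2 10.159, P3 7.939.
Lower quotas: P1 8, P2 10, P3 7 (sum 25, leaving 2 seats).
Remainders in descending order: P3 0.939, P1 0.901, P2 0.159.
The surplus seats go to P3, P1.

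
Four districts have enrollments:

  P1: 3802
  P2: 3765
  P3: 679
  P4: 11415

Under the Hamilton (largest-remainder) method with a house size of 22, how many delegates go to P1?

4

Total 19661; standard divisor 19661/22 ≈ 893.682.
Standard quotas: P1 4.2543, P2 4.2129, P3 0.7598, P4 12.7730.
Lower quotas: P1 4, P2 4, P3 0, P4 12 (sum 20, leaving 2 seats).
Remainders in descending order: P4 0.7730, P3 0.7598, P1 0.2543, P2 0.2129.
Largest remainders: P4, P3 receive the extra seats.
P1 receives 4.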